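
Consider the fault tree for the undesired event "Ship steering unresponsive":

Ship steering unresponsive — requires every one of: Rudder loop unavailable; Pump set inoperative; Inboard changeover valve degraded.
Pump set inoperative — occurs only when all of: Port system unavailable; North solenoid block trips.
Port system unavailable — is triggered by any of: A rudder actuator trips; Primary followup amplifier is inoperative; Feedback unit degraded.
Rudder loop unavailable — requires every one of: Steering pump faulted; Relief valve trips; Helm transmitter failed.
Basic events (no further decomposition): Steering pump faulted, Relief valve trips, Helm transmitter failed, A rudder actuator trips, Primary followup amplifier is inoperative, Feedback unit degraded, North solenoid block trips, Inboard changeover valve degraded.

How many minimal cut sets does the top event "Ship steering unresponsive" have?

Rudder loop unavailable [AND]: one cut set from each child combined → 1 × 1 × 1 = 1 cut set(s).
Port system unavailable [OR]: union of children's cut sets → 3 cut set(s).
Pump set inoperative [AND]: one cut set from each child combined → 3 × 1 = 3 cut set(s).
Ship steering unresponsive [AND]: one cut set from each child combined → 1 × 3 × 1 = 3 cut set(s).
Minimal cut sets: {A rudder actuator trips, Helm transmitter failed, Inboard changeover valve degraded, North solenoid block trips, Relief valve trips, Steering pump faulted}; {Helm transmitter failed, Inboard changeover valve degraded, North solenoid block trips, Primary followup amplifier is inoperative, Relief valve trips, Steering pump faulted}; {Feedback unit degraded, Helm transmitter failed, Inboard changeover valve degraded, North solenoid block trips, Relief valve trips, Steering pump faulted}.

3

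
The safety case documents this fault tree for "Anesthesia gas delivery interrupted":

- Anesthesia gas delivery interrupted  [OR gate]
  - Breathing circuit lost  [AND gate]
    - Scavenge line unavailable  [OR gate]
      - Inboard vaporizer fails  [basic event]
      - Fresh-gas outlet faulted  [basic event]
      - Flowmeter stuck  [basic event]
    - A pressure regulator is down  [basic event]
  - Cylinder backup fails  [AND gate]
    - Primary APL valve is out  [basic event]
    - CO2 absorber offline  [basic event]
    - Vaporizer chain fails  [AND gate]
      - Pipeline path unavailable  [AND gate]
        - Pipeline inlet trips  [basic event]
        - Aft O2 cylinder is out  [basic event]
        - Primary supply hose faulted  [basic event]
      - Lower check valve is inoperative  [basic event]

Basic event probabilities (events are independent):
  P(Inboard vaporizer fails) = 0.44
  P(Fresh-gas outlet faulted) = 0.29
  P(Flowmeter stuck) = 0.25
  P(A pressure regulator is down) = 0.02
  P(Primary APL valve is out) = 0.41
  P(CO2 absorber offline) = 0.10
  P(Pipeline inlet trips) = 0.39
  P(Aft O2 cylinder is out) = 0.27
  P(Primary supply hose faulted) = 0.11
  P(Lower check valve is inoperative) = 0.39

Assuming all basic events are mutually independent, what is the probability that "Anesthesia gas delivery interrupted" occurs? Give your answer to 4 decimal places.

0.0142

P(Scavenge line unavailable) [OR] = 1 − (1−0.44) × (1−0.29) × (1−0.25) = 0.701800
P(Breathing circuit lost) [AND] = 0.701800 × 0.02 = 0.014036
P(Pipeline path unavailable) [AND] = 0.39 × 0.27 × 0.11 = 0.011583
P(Vaporizer chain fails) [AND] = 0.011583 × 0.39 = 0.004517
P(Cylinder backup fails) [AND] = 0.41 × 0.10 × 0.004517 = 0.000185
P(Anesthesia gas delivery interrupted) [OR] = 1 − (1−0.014036) × (1−0.000185) = 0.014218
Rounded to 4 decimal places: P(Anesthesia gas delivery interrupted) ≈ 0.0142.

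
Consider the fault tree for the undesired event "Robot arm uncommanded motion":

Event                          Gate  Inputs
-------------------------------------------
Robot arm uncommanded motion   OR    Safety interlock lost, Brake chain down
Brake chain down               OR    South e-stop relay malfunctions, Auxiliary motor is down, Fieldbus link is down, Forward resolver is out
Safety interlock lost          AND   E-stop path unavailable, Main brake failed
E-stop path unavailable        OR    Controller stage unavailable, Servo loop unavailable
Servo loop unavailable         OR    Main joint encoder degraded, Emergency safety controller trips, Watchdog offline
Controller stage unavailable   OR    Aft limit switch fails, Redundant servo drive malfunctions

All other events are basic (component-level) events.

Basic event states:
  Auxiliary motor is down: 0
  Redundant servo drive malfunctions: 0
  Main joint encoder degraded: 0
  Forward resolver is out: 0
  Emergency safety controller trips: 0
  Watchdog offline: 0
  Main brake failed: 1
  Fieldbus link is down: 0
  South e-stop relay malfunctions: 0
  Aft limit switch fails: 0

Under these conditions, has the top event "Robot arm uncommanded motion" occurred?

No

Controller stage unavailable [OR]: Aft limit switch fails=not, Redundant servo drive malfunctions=not → no input occurs → does not occur.
Servo loop unavailable [OR]: Main joint encoder degraded=not, Emergency safety controller trips=not, Watchdog offline=not → no input occurs → does not occur.
E-stop path unavailable [OR]: Controller stage unavailable=not, Servo loop unavailable=not → no input occurs → does not occur.
Safety interlock lost [AND]: E-stop path unavailable=not, Main brake failed=occurs → not all inputs occur → does not occur.
Brake chain down [OR]: South e-stop relay malfunctions=not, Auxiliary motor is down=not, Fieldbus link is down=not, Forward resolver is out=not → no input occurs → does not occur.
Robot arm uncommanded motion [OR]: Safety interlock lost=not, Brake chain down=not → no input occurs → does not occur.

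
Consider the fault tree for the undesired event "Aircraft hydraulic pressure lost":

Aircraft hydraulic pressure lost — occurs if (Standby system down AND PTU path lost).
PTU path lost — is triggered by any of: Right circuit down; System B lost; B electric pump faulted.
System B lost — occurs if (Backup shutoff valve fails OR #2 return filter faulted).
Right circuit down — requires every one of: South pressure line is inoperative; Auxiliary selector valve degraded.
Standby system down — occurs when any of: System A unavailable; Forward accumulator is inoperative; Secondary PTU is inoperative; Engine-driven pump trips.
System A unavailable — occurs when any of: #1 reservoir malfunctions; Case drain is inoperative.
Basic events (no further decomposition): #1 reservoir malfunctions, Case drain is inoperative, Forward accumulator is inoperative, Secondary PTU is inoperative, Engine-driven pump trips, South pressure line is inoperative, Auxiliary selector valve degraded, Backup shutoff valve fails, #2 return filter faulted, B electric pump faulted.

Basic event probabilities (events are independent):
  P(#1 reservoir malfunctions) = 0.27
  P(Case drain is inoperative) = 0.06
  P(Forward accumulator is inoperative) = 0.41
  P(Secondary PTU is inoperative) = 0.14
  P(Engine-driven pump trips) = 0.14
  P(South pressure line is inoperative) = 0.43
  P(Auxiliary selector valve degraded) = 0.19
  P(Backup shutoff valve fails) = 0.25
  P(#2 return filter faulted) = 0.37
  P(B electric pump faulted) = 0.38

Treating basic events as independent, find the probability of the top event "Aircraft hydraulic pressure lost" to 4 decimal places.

P(System A unavailable) [OR] = 1 − (1−0.27) × (1−0.06) = 0.313800
P(Standby system down) [OR] = 1 − (1−0.313800) × (1−0.41) × (1−0.14) × (1−0.14) = 0.700567
P(Right circuit down) [AND] = 0.43 × 0.19 = 0.081700
P(System B lost) [OR] = 1 − (1−0.25) × (1−0.37) = 0.527500
P(PTU path lost) [OR] = 1 − (1−0.081700) × (1−0.527500) × (1−0.38) = 0.730984
P(Aircraft hydraulic pressure lost) [AND] = 0.700567 × 0.730984 = 0.512103
Rounded to 4 decimal places: P(Aircraft hydraulic pressure lost) ≈ 0.5121.

0.5121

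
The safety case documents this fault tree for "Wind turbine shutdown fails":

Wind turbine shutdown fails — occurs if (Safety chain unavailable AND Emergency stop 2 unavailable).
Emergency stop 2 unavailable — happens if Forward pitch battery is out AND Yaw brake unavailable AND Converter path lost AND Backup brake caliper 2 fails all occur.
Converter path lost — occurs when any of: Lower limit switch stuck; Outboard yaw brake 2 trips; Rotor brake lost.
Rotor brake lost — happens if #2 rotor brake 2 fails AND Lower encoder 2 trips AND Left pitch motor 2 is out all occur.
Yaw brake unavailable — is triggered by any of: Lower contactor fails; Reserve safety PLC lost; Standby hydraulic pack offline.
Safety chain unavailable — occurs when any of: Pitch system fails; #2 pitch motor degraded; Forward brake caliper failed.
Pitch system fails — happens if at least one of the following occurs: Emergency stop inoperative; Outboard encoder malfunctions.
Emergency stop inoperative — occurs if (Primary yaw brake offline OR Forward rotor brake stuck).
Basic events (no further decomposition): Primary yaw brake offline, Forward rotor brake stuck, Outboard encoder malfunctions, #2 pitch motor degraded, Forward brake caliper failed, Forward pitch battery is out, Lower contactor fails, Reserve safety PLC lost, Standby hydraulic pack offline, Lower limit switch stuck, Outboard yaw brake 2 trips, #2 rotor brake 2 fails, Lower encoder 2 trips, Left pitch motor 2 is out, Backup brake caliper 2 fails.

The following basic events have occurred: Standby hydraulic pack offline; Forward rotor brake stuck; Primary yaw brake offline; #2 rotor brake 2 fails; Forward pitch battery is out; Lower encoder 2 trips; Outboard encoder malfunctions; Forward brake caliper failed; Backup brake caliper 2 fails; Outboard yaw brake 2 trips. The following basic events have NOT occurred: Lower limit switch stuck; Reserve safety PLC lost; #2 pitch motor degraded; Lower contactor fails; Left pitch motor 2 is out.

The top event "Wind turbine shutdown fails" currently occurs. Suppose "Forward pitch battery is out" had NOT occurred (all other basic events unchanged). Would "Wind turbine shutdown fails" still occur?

No

Counterfactual: set "Forward pitch battery is out" to not occurred.
Emergency stop inoperative [OR]: Primary yaw brake offline=occurs, Forward rotor brake stuck=occurs → at least one input occurs → occurs.
Pitch system fails [OR]: Emergency stop inoperative=occurs, Outboard encoder malfunctions=occurs → at least one input occurs → occurs.
Safety chain unavailable [OR]: Pitch system fails=occurs, #2 pitch motor degraded=not, Forward brake caliper failed=occurs → at least one input occurs → occurs.
Yaw brake unavailable [OR]: Lower contactor fails=not, Reserve safety PLC lost=not, Standby hydraulic pack offline=occurs → at least one input occurs → occurs.
Rotor brake lost [AND]: #2 rotor brake 2 fails=occurs, Lower encoder 2 trips=occurs, Left pitch motor 2 is out=not → not all inputs occur → does not occur.
Converter path lost [OR]: Lower limit switch stuck=not, Outboard yaw brake 2 trips=occurs, Rotor brake lost=not → at least one input occurs → occurs.
Emergency stop 2 unavailable [AND]: Forward pitch battery is out=not, Yaw brake unavailable=occurs, Converter path lost=occurs, Backup brake caliper 2 fails=occurs → not all inputs occur → does not occur.
Wind turbine shutdown fails [AND]: Safety chain unavailable=occurs, Emergency stop 2 unavailable=not → not all inputs occur → does not occur.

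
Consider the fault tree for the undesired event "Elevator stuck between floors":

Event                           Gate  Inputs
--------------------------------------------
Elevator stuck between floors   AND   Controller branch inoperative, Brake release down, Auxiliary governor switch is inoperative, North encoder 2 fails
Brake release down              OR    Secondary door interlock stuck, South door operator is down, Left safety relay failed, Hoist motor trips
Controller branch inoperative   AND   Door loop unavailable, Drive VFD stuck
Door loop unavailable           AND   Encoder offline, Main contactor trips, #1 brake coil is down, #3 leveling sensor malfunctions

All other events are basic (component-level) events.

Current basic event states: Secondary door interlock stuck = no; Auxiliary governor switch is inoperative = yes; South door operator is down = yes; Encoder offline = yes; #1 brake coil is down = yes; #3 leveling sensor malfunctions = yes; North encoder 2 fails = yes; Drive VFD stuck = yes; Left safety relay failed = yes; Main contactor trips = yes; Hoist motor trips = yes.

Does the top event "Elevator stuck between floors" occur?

Yes

Door loop unavailable [AND]: Encoder offline=occurs, Main contactor trips=occurs, #1 brake coil is down=occurs, #3 leveling sensor malfunctions=occurs → all inputs occur → occurs.
Controller branch inoperative [AND]: Door loop unavailable=occurs, Drive VFD stuck=occurs → all inputs occur → occurs.
Brake release down [OR]: Secondary door interlock stuck=not, South door operator is down=occurs, Left safety relay failed=occurs, Hoist motor trips=occurs → at least one input occurs → occurs.
Elevator stuck between floors [AND]: Controller branch inoperative=occurs, Brake release down=occurs, Auxiliary governor switch is inoperative=occurs, North encoder 2 fails=occurs → all inputs occur → occurs.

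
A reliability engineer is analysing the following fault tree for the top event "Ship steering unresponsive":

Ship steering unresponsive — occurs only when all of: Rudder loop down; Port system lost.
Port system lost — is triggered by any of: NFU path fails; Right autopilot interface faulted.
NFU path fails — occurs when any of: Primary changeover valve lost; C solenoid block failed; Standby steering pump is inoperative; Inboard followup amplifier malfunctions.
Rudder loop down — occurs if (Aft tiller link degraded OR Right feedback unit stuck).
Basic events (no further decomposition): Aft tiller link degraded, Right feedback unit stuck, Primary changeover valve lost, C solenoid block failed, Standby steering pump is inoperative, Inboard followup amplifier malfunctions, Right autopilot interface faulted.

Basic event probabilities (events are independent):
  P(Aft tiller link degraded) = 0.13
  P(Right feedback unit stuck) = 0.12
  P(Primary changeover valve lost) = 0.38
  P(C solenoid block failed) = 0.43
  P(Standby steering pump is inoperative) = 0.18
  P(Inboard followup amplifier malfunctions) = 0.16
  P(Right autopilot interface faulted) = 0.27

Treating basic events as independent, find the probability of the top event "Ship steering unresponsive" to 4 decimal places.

0.1927

P(Rudder loop down) [OR] = 1 − (1−0.13) × (1−0.12) = 0.234400
P(NFU path fails) [OR] = 1 − (1−0.38) × (1−0.43) × (1−0.18) × (1−0.16) = 0.756578
P(Port system lost) [OR] = 1 − (1−0.756578) × (1−0.27) = 0.822302
P(Ship steering unresponsive) [AND] = 0.234400 × 0.822302 = 0.192748
Rounded to 4 decimal places: P(Ship steering unresponsive) ≈ 0.1927.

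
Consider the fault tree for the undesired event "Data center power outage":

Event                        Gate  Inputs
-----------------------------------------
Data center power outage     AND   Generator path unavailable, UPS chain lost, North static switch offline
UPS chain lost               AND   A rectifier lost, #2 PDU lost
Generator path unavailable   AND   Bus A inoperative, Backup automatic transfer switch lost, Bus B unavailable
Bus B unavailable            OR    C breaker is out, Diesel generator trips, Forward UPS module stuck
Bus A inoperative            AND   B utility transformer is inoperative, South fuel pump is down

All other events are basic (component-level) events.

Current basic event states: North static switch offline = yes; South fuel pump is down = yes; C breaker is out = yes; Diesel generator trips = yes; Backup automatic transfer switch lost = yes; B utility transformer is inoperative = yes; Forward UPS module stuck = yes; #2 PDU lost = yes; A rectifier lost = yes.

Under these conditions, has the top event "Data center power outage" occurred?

Yes

Bus A inoperative [AND]: B utility transformer is inoperative=occurs, South fuel pump is down=occurs → all inputs occur → occurs.
Bus B unavailable [OR]: C breaker is out=occurs, Diesel generator trips=occurs, Forward UPS module stuck=occurs → at least one input occurs → occurs.
Generator path unavailable [AND]: Bus A inoperative=occurs, Backup automatic transfer switch lost=occurs, Bus B unavailable=occurs → all inputs occur → occurs.
UPS chain lost [AND]: A rectifier lost=occurs, #2 PDU lost=occurs → all inputs occur → occurs.
Data center power outage [AND]: Generator path unavailable=occurs, UPS chain lost=occurs, North static switch offline=occurs → all inputs occur → occurs.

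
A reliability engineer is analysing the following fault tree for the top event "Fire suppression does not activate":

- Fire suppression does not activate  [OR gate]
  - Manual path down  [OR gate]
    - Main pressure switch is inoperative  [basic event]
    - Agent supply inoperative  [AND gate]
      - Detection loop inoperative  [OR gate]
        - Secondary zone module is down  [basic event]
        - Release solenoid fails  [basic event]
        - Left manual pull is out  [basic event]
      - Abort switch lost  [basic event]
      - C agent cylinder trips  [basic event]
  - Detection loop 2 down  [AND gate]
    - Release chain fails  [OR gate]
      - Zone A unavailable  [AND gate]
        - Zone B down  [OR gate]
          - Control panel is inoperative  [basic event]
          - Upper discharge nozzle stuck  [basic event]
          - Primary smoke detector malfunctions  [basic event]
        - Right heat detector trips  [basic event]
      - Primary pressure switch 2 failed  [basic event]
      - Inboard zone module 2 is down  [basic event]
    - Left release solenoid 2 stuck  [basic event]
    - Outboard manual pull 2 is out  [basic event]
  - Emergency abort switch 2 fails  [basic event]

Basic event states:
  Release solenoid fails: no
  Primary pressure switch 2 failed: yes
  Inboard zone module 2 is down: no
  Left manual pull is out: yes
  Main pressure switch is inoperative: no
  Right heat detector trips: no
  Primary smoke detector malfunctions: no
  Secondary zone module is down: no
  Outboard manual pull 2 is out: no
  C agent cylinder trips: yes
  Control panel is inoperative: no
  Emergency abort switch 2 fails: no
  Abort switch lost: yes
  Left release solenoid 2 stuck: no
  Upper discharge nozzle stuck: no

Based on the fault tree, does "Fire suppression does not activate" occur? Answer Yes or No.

Yes

Detection loop inoperative [OR]: Secondary zone module is down=not, Release solenoid fails=not, Left manual pull is out=occurs → at least one input occurs → occurs.
Agent supply inoperative [AND]: Detection loop inoperative=occurs, Abort switch lost=occurs, C agent cylinder trips=occurs → all inputs occur → occurs.
Manual path down [OR]: Main pressure switch is inoperative=not, Agent supply inoperative=occurs → at least one input occurs → occurs.
Zone B down [OR]: Control panel is inoperative=not, Upper discharge nozzle stuck=not, Primary smoke detector malfunctions=not → no input occurs → does not occur.
Zone A unavailable [AND]: Zone B down=not, Right heat detector trips=not → not all inputs occur → does not occur.
Release chain fails [OR]: Zone A unavailable=not, Primary pressure switch 2 failed=occurs, Inboard zone module 2 is down=not → at least one input occurs → occurs.
Detection loop 2 down [AND]: Release chain fails=occurs, Left release solenoid 2 stuck=not, Outboard manual pull 2 is out=not → not all inputs occur → does not occur.
Fire suppression does not activate [OR]: Manual path down=occurs, Detection loop 2 down=not, Emergency abort switch 2 fails=not → at least one input occurs → occurs.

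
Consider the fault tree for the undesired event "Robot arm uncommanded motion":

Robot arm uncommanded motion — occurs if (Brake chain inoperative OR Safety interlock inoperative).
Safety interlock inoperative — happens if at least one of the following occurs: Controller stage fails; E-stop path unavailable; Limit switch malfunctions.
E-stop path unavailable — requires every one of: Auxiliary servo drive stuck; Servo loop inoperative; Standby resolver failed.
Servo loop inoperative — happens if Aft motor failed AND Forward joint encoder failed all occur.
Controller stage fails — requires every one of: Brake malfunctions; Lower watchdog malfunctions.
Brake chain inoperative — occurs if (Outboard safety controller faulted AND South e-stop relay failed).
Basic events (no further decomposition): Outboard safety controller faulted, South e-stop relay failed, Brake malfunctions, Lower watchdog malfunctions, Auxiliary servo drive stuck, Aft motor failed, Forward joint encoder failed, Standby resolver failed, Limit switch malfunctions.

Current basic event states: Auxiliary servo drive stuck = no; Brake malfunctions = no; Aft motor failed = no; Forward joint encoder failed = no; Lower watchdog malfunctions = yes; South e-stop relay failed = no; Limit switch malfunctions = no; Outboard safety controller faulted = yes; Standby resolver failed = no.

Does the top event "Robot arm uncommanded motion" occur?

No

Brake chain inoperative [AND]: Outboard safety controller faulted=occurs, South e-stop relay failed=not → not all inputs occur → does not occur.
Controller stage fails [AND]: Brake malfunctions=not, Lower watchdog malfunctions=occurs → not all inputs occur → does not occur.
Servo loop inoperative [AND]: Aft motor failed=not, Forward joint encoder failed=not → not all inputs occur → does not occur.
E-stop path unavailable [AND]: Auxiliary servo drive stuck=not, Servo loop inoperative=not, Standby resolver failed=not → not all inputs occur → does not occur.
Safety interlock inoperative [OR]: Controller stage fails=not, E-stop path unavailable=not, Limit switch malfunctions=not → no input occurs → does not occur.
Robot arm uncommanded motion [OR]: Brake chain inoperative=not, Safety interlock inoperative=not → no input occurs → does not occur.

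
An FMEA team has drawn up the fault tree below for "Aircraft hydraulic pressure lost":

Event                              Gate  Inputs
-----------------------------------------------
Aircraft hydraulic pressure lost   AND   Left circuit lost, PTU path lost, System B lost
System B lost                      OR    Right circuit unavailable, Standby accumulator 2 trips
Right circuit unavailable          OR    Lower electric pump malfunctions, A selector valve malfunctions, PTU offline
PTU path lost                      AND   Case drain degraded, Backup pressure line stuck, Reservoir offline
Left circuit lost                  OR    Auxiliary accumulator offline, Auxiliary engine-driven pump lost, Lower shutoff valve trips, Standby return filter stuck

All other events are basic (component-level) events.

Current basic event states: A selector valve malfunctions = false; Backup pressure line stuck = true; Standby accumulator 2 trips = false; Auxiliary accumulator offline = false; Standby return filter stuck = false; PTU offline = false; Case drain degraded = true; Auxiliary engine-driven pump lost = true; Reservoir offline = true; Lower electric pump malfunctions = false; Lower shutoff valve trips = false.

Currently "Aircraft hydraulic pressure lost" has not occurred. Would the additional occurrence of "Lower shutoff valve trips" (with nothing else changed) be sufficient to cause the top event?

No

Counterfactual: set "Lower shutoff valve trips" to occurred.
Left circuit lost [OR]: Auxiliary accumulator offline=not, Auxiliary engine-driven pump lost=occurs, Lower shutoff valve trips=occurs, Standby return filter stuck=not → at least one input occurs → occurs.
PTU path lost [AND]: Case drain degraded=occurs, Backup pressure line stuck=occurs, Reservoir offline=occurs → all inputs occur → occurs.
Right circuit unavailable [OR]: Lower electric pump malfunctions=not, A selector valve malfunctions=not, PTU offline=not → no input occurs → does not occur.
System B lost [OR]: Right circuit unavailable=not, Standby accumulator 2 trips=not → no input occurs → does not occur.
Aircraft hydraulic pressure lost [AND]: Left circuit lost=occurs, PTU path lost=occurs, System B lost=not → not all inputs occur → does not occur.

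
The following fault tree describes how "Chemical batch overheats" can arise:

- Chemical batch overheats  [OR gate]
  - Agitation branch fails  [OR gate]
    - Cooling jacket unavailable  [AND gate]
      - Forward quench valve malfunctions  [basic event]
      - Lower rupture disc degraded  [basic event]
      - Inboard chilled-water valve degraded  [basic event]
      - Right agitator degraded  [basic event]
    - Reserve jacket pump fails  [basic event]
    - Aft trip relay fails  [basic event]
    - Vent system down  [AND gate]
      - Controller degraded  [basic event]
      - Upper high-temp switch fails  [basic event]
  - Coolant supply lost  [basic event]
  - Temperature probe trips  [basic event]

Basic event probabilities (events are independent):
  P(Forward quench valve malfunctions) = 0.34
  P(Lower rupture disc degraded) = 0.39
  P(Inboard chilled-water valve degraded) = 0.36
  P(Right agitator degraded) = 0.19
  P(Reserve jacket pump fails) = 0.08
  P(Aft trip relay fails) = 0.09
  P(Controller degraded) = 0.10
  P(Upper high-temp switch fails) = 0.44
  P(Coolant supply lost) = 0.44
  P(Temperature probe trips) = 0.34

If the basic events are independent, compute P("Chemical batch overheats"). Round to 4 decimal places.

0.7069

P(Cooling jacket unavailable) [AND] = 0.34 × 0.39 × 0.36 × 0.19 = 0.009070
P(Vent system down) [AND] = 0.10 × 0.44 = 0.044000
P(Agitation branch fails) [OR] = 1 − (1−0.009070) × (1−0.08) × (1−0.09) × (1−0.044000) = 0.206896
P(Chemical batch overheats) [OR] = 1 − (1−0.206896) × (1−0.44) × (1−0.34) = 0.706869
Rounded to 4 decimal places: P(Chemical batch overheats) ≈ 0.7069.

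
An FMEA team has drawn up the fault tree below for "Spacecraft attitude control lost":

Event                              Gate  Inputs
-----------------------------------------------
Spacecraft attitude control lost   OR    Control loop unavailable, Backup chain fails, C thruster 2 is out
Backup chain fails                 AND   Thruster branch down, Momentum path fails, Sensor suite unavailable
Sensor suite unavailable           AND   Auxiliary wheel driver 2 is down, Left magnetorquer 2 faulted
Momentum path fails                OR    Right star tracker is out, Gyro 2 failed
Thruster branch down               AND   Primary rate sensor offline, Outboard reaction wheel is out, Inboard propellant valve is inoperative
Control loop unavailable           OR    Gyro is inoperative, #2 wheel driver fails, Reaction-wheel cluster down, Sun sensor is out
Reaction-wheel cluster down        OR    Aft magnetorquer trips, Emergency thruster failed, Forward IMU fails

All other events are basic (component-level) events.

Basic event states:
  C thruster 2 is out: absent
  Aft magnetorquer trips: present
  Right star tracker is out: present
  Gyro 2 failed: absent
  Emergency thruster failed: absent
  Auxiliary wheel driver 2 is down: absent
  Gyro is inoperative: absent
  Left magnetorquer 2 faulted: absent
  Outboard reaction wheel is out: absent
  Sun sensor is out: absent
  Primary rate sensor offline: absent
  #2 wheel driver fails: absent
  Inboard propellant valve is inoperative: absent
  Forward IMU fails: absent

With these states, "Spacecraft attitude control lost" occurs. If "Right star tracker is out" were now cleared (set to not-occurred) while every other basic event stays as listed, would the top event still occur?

Counterfactual: set "Right star tracker is out" to not occurred.
Reaction-wheel cluster down [OR]: Aft magnetorquer trips=occurs, Emergency thruster failed=not, Forward IMU fails=not → at least one input occurs → occurs.
Control loop unavailable [OR]: Gyro is inoperative=not, #2 wheel driver fails=not, Reaction-wheel cluster down=occurs, Sun sensor is out=not → at least one input occurs → occurs.
Thruster branch down [AND]: Primary rate sensor offline=not, Outboard reaction wheel is out=not, Inboard propellant valve is inoperative=not → not all inputs occur → does not occur.
Momentum path fails [OR]: Right star tracker is out=not, Gyro 2 failed=not → no input occurs → does not occur.
Sensor suite unavailable [AND]: Auxiliary wheel driver 2 is down=not, Left magnetorquer 2 faulted=not → not all inputs occur → does not occur.
Backup chain fails [AND]: Thruster branch down=not, Momentum path fails=not, Sensor suite unavailable=not → not all inputs occur → does not occur.
Spacecraft attitude control lost [OR]: Control loop unavailable=occurs, Backup chain fails=not, C thruster 2 is out=not → at least one input occurs → occurs.

Yes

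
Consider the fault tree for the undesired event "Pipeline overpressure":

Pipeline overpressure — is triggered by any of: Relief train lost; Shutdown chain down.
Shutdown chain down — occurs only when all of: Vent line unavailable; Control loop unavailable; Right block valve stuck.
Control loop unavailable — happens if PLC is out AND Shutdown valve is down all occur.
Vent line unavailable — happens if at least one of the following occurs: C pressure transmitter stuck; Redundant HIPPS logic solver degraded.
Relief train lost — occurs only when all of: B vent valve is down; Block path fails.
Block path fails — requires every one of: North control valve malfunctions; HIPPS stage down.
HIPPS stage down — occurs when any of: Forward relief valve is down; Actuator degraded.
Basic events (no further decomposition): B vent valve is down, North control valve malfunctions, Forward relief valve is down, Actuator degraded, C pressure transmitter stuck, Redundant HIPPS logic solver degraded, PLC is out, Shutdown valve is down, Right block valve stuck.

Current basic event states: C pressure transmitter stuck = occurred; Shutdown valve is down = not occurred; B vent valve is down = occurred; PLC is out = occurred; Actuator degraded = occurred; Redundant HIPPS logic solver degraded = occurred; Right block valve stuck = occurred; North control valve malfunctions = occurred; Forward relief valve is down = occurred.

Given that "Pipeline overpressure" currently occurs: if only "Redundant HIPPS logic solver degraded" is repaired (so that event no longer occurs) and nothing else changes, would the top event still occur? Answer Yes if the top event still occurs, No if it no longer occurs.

Yes

Counterfactual: set "Redundant HIPPS logic solver degraded" to not occurred.
HIPPS stage down [OR]: Forward relief valve is down=occurs, Actuator degraded=occurs → at least one input occurs → occurs.
Block path fails [AND]: North control valve malfunctions=occurs, HIPPS stage down=occurs → all inputs occur → occurs.
Relief train lost [AND]: B vent valve is down=occurs, Block path fails=occurs → all inputs occur → occurs.
Vent line unavailable [OR]: C pressure transmitter stuck=occurs, Redundant HIPPS logic solver degraded=not → at least one input occurs → occurs.
Control loop unavailable [AND]: PLC is out=occurs, Shutdown valve is down=not → not all inputs occur → does not occur.
Shutdown chain down [AND]: Vent line unavailable=occurs, Control loop unavailable=not, Right block valve stuck=occurs → not all inputs occur → does not occur.
Pipeline overpressure [OR]: Relief train lost=occurs, Shutdown chain down=not → at least one input occurs → occurs.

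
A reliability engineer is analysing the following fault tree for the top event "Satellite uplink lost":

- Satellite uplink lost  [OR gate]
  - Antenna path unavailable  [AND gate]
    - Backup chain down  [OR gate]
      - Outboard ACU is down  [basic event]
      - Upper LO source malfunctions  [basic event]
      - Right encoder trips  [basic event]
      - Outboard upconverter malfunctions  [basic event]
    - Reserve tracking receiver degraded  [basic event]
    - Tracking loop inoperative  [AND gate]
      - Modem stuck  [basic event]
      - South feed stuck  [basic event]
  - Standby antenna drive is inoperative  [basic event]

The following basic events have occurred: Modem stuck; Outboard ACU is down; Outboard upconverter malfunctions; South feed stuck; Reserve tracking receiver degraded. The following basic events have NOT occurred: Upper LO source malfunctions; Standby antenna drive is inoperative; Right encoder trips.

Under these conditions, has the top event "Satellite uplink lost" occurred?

Yes

Backup chain down [OR]: Outboard ACU is down=occurs, Upper LO source malfunctions=not, Right encoder trips=not, Outboard upconverter malfunctions=occurs → at least one input occurs → occurs.
Tracking loop inoperative [AND]: Modem stuck=occurs, South feed stuck=occurs → all inputs occur → occurs.
Antenna path unavailable [AND]: Backup chain down=occurs, Reserve tracking receiver degraded=occurs, Tracking loop inoperative=occurs → all inputs occur → occurs.
Satellite uplink lost [OR]: Antenna path unavailable=occurs, Standby antenna drive is inoperative=not → at least one input occurs → occurs.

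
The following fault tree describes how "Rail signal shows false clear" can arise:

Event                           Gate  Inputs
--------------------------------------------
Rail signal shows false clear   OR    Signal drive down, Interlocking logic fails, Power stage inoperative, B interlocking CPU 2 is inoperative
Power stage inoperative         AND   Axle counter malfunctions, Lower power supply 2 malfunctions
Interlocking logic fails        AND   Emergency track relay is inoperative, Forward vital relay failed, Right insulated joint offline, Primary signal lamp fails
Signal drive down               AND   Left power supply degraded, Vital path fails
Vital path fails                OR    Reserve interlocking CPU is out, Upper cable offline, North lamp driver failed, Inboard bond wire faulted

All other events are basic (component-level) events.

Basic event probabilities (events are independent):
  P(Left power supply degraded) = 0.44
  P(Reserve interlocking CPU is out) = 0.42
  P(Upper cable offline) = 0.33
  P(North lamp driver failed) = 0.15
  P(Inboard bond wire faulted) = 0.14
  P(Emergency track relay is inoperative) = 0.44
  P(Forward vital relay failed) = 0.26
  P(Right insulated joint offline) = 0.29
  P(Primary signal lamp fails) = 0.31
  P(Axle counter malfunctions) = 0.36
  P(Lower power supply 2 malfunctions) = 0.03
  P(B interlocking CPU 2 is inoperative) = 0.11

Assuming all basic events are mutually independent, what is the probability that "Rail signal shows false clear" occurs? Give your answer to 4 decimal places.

P(Vital path fails) [OR] = 1 − (1−0.42) × (1−0.33) × (1−0.15) × (1−0.14) = 0.715933
P(Signal drive down) [AND] = 0.44 × 0.715933 = 0.315011
P(Interlocking logic fails) [AND] = 0.44 × 0.26 × 0.29 × 0.31 = 0.010285
P(Power stage inoperative) [AND] = 0.36 × 0.03 = 0.010800
P(Rail signal shows false clear) [OR] = 1 − (1−0.315011) × (1−0.010285) × (1−0.010800) × (1−0.11) = 0.403146
Rounded to 4 decimal places: P(Rail signal shows false clear) ≈ 0.4031.

0.4031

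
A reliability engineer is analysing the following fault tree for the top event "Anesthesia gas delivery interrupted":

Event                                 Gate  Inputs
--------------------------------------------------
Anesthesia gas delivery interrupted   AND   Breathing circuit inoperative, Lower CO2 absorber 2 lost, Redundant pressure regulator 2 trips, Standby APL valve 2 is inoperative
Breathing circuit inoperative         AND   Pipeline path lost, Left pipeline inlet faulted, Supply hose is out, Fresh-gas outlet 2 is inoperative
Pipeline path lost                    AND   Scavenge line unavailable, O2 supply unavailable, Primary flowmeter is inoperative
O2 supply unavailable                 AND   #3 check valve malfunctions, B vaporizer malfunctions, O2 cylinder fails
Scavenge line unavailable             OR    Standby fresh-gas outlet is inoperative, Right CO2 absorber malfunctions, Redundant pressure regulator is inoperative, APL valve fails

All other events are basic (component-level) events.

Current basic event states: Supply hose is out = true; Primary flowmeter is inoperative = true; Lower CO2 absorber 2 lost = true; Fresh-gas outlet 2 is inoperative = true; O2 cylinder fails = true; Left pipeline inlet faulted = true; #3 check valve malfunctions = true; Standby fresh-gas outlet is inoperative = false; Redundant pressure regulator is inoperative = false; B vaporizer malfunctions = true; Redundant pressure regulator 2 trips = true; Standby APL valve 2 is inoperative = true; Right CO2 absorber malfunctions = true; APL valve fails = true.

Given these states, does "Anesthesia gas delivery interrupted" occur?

Scavenge line unavailable [OR]: Standby fresh-gas outlet is inoperative=not, Right CO2 absorber malfunctions=occurs, Redundant pressure regulator is inoperative=not, APL valve fails=occurs → at least one input occurs → occurs.
O2 supply unavailable [AND]: #3 check valve malfunctions=occurs, B vaporizer malfunctions=occurs, O2 cylinder fails=occurs → all inputs occur → occurs.
Pipeline path lost [AND]: Scavenge line unavailable=occurs, O2 supply unavailable=occurs, Primary flowmeter is inoperative=occurs → all inputs occur → occurs.
Breathing circuit inoperative [AND]: Pipeline path lost=occurs, Left pipeline inlet faulted=occurs, Supply hose is out=occurs, Fresh-gas outlet 2 is inoperative=occurs → all inputs occur → occurs.
Anesthesia gas delivery interrupted [AND]: Breathing circuit inoperative=occurs, Lower CO2 absorber 2 lost=occurs, Redundant pressure regulator 2 trips=occurs, Standby APL valve 2 is inoperative=occurs → all inputs occur → occurs.

Yes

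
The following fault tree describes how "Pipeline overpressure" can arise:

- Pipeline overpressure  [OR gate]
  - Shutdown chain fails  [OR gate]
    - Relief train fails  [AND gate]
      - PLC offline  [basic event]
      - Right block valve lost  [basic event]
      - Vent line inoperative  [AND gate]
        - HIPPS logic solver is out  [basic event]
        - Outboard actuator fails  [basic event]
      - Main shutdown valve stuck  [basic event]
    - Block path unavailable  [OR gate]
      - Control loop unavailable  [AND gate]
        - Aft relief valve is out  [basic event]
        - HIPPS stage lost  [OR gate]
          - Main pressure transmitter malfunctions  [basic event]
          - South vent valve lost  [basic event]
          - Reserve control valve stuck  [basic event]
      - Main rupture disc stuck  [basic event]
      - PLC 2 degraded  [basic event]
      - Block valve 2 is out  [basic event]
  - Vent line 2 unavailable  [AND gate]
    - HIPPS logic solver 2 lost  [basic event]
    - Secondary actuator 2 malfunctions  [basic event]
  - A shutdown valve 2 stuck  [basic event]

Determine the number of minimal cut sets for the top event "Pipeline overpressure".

9

Vent line inoperative [AND]: one cut set from each child combined → 1 × 1 = 1 cut set(s).
Relief train fails [AND]: one cut set from each child combined → 1 × 1 × 1 × 1 = 1 cut set(s).
HIPPS stage lost [OR]: union of children's cut sets → 3 cut set(s).
Control loop unavailable [AND]: one cut set from each child combined → 1 × 3 = 3 cut set(s).
Block path unavailable [OR]: union of children's cut sets → 6 cut set(s).
Shutdown chain fails [OR]: union of children's cut sets → 7 cut set(s).
Vent line 2 unavailable [AND]: one cut set from each child combined → 1 × 1 = 1 cut set(s).
Pipeline overpressure [OR]: union of children's cut sets → 9 cut set(s).
Minimal cut sets: {HIPPS logic solver is out, Main shutdown valve stuck, Outboard actuator fails, PLC offline, Right block valve lost}; {Aft relief valve is out, Main pressure transmitter malfunctions}; {Aft relief valve is out, South vent valve lost}; {Aft relief valve is out, Reserve control valve stuck}; {Main rupture disc stuck}; {PLC 2 degraded}; {Block valve 2 is out}; {HIPPS logic solver 2 lost, Secondary actuator 2 malfunctions}; {A shutdown valve 2 stuck}.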